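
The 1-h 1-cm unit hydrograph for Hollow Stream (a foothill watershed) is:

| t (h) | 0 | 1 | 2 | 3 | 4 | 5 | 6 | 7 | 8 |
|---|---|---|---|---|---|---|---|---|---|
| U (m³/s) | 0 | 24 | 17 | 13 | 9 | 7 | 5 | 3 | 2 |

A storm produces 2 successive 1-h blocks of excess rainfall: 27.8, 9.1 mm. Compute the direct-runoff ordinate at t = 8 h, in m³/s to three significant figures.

By discrete convolution, Q_j = Σ (P_i / 10 mm) · U_{j−i}.
At t = 8 h (j=8): Q = (27.8/10)·2 + (9.1/10)·3 = 8.29 m³/s.

Q ≈ 8.29 m³/s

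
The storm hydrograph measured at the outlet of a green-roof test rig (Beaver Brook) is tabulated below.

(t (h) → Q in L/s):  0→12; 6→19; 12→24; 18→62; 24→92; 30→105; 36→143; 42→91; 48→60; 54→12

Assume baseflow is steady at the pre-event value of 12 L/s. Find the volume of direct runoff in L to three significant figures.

Direct-runoff ordinates (Q − Q_b): 0.0, 7.0, 12.0, 50.0, 80.0, 93.0, 131.0, 79.0, 48.0, 0.0 L/s.
ΣQ_DR = 500.0 L/s.
With Δt = 6 h = 21600 s, V = ΣQ_DR · Δt = 500.0 × 21600 = 1.08 × 10^7 L.

V ≈ 1.08 × 10^7 L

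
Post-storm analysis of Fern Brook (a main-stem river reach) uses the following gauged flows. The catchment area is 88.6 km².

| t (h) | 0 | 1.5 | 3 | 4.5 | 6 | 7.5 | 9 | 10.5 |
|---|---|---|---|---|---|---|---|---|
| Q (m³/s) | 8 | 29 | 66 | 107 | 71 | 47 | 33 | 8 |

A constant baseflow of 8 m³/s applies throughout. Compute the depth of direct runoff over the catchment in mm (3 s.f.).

d ≈ 18.6 mm

Direct runoff: 0.0, 21.0, 58.0, 99.0, 63.0, 39.0, 25.0, 0.0 m³/s; ΣQ_DR = 305.0 m³/s.
V = ΣQ_DR · Δt = 305.0 × 5400 s = 1.647 × 10^6 m³.
Over A = 88.6 km², depth = V / A = 18.6 mm.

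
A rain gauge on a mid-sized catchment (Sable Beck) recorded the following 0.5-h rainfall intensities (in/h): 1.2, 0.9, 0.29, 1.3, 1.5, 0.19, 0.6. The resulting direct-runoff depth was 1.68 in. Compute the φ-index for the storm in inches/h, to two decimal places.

φ ≈ 0.43 in/h

Only the 5 blocks with intensity above φ contribute runoff: 1.2, 0.9, 1.3, 1.5, 0.6 in/h.
Σ(I−φ)·Δt = d  ⇒  (1.2+0.9+1.3+1.5+0.6 − 5φ)·0.5 = 1.68
φ = (5.500 − 1.68/0.5) / 5 = 0.43 in/h.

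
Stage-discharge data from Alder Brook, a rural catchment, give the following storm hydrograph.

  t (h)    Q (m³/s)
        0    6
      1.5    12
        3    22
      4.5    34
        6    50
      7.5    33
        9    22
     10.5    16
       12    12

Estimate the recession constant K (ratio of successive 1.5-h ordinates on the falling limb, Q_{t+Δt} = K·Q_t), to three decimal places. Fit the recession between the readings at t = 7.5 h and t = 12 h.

Using the recession-limb readings at t = 7.5 h and t = 12 h: Q falls from 33 to 12 m³/s over 3 intervals.
K = (Q₂/Q₁)^(1/3) = (12/33)^(1/3) = 0.714.

K ≈ 0.714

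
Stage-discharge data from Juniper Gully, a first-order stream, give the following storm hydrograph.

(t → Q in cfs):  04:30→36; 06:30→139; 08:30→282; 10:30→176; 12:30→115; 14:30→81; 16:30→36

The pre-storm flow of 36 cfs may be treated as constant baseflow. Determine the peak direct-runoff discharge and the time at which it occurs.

Subtracting baseflow gives direct-runoff ordinates: 0.0, 103.0, 246.0, 140.0, 79.0, 45.0, 0.0 cfs.
The maximum is 246.0 cfs, occurring at the reading for t = 08:30.

Q_p = 246.0 cfs at t = 08:30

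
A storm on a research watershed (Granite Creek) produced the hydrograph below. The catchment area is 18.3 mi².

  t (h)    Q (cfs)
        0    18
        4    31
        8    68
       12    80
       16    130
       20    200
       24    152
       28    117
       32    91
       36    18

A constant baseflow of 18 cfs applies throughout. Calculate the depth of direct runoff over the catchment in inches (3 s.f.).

d ≈ 0.246 in

Direct runoff: 0.0, 13.0, 50.0, 62.0, 112.0, 182.0, 134.0, 99.0, 73.0, 0.0 cfs; ΣQ_DR = 725.0 cfs.
V = ΣQ_DR · Δt = 725.0 × 14400 s = 1.044 × 10^7 ft³.
Over A = 18.3 mi², depth = V / A = 0.246 in.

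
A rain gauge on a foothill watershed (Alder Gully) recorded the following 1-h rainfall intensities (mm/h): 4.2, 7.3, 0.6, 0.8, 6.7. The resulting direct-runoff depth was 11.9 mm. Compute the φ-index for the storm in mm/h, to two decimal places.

Only the 3 blocks with intensity above φ contribute runoff: 4.2, 7.3, 6.7 mm/h.
Σ(I−φ)·Δt = d  ⇒  (4.2+7.3+6.7 − 3φ)·1 = 11.9
φ = (18.20 − 11.9/1) / 3 = 2.10 mm/h.

φ ≈ 2.10 mm/h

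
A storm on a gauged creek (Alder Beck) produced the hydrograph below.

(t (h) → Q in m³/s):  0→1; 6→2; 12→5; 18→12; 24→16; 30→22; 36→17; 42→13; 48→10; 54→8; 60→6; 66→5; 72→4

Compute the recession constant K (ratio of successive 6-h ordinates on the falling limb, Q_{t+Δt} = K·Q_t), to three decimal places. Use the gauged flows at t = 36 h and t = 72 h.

Using the recession-limb readings at t = 36 h and t = 72 h: Q falls from 17 to 4 m³/s over 6 intervals.
K = (Q₂/Q₁)^(1/6) = (4/17)^(1/6) = 0.786.

K ≈ 0.786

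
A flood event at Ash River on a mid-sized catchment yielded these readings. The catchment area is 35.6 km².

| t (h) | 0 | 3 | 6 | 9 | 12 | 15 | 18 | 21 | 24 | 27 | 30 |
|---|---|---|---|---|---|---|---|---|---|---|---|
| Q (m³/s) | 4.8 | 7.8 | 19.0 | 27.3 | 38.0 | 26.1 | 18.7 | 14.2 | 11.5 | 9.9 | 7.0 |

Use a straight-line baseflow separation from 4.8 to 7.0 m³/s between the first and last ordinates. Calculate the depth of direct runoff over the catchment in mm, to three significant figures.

Direct runoff: 0.00, 2.78, 13.76, 21.84, 32.32, 20.20, 12.58, 7.86, 4.94, 3.12, 0.00 m³/s; ΣQ_DR = 119.4 m³/s.
V = ΣQ_DR · Δt = 119.4 × 10800 s = 1.290 × 10^6 m³.
Over A = 35.6 km², depth = V / A = 36.2 mm.

d ≈ 36.2 mm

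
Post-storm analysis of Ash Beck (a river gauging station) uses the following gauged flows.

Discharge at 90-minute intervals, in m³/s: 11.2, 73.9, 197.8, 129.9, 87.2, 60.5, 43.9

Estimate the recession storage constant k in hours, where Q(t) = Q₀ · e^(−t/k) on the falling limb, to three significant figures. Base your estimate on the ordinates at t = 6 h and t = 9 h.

k ≈ 4.37 h

On the falling limb, Q drops from 87.2 to 43.9 m³/s between t = 6 h and t = 9 h (Δt = 3 h).
k = −Δt / ln(Q₂/Q₁) = −3 / ln(43.9/87.2) = 4.37 h.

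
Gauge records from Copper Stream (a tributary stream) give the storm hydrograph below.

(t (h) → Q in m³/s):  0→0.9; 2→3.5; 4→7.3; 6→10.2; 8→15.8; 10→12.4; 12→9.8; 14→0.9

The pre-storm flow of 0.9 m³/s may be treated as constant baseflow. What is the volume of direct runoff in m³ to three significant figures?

Direct-runoff ordinates (Q − Q_b): 0.0, 2.6, 6.4, 9.3, 14.9, 11.5, 8.9, 0.0 m³/s.
ΣQ_DR = 53.60 m³/s.
With Δt = 2 h = 7200 s, V = ΣQ_DR · Δt = 53.60 × 7200 = 3.86 × 10^5 m³.

V ≈ 3.86 × 10^5 m³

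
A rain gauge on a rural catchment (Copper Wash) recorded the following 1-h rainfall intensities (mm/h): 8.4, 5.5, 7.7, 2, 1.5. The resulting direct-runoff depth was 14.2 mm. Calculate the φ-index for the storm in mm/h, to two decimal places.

Only the 3 blocks with intensity above φ contribute runoff: 8.4, 5.5, 7.7 mm/h.
Σ(I−φ)·Δt = d  ⇒  (8.4+5.5+7.7 − 3φ)·1 = 14.2
φ = (21.60 − 14.2/1) / 3 = 2.47 mm/h.

φ ≈ 2.47 mm/h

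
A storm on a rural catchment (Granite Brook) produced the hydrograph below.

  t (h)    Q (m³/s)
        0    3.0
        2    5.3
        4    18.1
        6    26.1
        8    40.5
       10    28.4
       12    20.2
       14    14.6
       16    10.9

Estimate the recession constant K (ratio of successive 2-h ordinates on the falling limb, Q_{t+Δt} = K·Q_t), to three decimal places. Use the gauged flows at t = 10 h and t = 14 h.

K ≈ 0.717

Using the recession-limb readings at t = 10 h and t = 14 h: Q falls from 28.4 to 14.6 m³/s over 2 intervals.
K = (Q₂/Q₁)^(1/2) = (14.6/28.4)^(1/2) = 0.717.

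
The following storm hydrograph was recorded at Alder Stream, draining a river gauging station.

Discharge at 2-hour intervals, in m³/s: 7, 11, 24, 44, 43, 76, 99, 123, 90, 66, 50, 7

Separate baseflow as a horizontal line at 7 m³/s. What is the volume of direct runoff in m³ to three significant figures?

Direct-runoff ordinates (Q − Q_b): 0.0, 4.0, 17.0, 37.0, 36.0, 69.0, 92.0, 116.0, 83.0, 59.0, 43.0, 0.0 m³/s.
ΣQ_DR = 556.0 m³/s.
With Δt = 2 h = 7200 s, V = ΣQ_DR · Δt = 556.0 × 7200 = 4.00 × 10^6 m³.

V ≈ 4.00 × 10^6 m³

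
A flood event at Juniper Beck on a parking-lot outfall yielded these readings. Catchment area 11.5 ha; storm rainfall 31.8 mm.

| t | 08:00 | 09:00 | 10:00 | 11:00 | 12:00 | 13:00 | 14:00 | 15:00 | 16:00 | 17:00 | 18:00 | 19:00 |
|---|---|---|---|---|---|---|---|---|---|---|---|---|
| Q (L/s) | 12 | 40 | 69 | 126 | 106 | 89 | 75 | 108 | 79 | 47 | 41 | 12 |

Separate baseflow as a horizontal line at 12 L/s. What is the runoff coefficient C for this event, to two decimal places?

ΣQ_DR = 660.0 L/s; V = ΣQ_DR·Δt = 2.376 × 10^6 L.
Runoff depth d = V / A = 20.66 mm.
C = d / P = 20.66 / 31.8 = 0.65.

C ≈ 0.65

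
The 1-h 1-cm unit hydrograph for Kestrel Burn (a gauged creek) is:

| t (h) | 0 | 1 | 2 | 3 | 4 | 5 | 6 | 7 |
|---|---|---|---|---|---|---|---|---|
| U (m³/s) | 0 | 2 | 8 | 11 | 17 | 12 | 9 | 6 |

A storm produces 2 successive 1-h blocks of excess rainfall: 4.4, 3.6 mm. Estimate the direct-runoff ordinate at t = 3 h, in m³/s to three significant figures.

By discrete convolution, Q_j = Σ (P_i / 10 mm) · U_{j−i}.
At t = 3 h (j=3): Q = (4.4/10)·11 + (3.6/10)·8 = 7.72 m³/s.

Q ≈ 7.72 m³/s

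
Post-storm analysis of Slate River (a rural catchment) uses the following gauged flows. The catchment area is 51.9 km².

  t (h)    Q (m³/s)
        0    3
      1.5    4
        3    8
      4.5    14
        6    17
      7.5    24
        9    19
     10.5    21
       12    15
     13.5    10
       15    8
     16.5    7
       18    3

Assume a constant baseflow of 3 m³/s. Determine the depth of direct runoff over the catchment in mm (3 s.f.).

d ≈ 11.9 mm

Direct runoff: 0.0, 1.0, 5.0, 11.0, 14.0, 21.0, 16.0, 18.0, 12.0, 7.0, 5.0, 4.0, 0.0 m³/s; ΣQ_DR = 114.0 m³/s.
V = ΣQ_DR · Δt = 114.0 × 5400 s = 6.156 × 10^5 m³.
Over A = 51.9 km², depth = V / A = 11.9 mm.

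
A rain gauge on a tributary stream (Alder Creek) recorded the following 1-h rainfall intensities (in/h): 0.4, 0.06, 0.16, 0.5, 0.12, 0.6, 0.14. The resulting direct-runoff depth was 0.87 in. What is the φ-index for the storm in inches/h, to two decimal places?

Only the 3 blocks with intensity above φ contribute runoff: 0.4, 0.5, 0.6 in/h.
Σ(I−φ)·Δt = d  ⇒  (0.4+0.5+0.6 − 3φ)·1 = 0.87
φ = (1.500 − 0.87/1) / 3 = 0.21 in/h.

φ ≈ 0.21 in/h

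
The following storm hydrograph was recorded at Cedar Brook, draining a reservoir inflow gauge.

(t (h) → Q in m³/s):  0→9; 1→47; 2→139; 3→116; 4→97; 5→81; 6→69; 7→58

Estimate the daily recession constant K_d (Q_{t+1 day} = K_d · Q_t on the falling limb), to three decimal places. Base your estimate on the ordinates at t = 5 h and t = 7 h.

Between t = 5 h and t = 7 h the flow falls from 81 to 58 m³/s over 2×1 h = 2 h.
Per-interval ratio K = (58/81)^(1/2) = 0.8462; K_d = K^(24/1) = 0.018.

K_d ≈ 0.018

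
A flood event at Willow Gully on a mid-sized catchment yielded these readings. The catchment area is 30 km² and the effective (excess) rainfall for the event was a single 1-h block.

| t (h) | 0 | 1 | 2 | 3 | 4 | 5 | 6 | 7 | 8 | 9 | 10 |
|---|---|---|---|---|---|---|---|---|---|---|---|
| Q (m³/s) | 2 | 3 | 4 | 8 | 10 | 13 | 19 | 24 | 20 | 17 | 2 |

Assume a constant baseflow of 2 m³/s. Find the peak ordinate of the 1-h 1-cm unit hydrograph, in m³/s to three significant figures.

U_p ≈ 18.3 m³/s

Direct runoff: 0.0, 1.0, 2.0, 6.0, 8.0, 11.0, 17.0, 22.0, 18.0, 15.0, 0.0 m³/s; ΣQ_DR = 100.0 m³/s, peak = 22.0 m³/s.
Runoff depth d = ΣQ_DR·Δt / A = 100.0 × 3600 / (30 km²) = 12.00 mm.
The 1-cm UH is the DRH scaled by (10 mm)/d, so U_p = 22.0 × 10/12.00 = 18.3 m³/s.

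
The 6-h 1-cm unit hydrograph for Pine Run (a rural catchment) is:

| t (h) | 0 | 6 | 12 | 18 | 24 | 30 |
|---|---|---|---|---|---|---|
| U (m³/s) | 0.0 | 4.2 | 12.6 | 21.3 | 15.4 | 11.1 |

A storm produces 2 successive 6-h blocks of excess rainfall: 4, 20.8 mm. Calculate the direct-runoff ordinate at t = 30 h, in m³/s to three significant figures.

By discrete convolution, Q_j = Σ (P_i / 10 mm) · U_{j−i}.
At t = 30 h (j=5): Q = (4/10)·11.1 + (20.8/10)·15.4 = 36.5 m³/s.

Q ≈ 36.5 m³/s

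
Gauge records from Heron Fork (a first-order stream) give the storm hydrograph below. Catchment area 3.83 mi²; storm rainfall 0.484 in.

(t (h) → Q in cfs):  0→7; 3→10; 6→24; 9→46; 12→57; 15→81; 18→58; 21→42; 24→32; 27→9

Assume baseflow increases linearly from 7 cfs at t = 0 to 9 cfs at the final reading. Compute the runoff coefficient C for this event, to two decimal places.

ΣQ_DR = 286.0 cfs; V = ΣQ_DR·Δt = 3.089 × 10^6 ft³.
Runoff depth d = V / A = 0.3471 in.
C = d / P = 0.3471 / 0.484 = 0.72.

C ≈ 0.72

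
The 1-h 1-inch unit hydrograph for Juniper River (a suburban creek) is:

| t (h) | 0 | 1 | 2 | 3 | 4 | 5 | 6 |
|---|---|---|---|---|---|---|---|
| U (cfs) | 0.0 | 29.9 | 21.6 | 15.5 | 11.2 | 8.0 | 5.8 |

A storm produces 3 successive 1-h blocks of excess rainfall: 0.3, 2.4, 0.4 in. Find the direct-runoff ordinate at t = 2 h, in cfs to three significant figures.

Q ≈ 78.2 cfs

By discrete convolution, Q_j = Σ (P_i / 1 in) · U_{j−i}.
At t = 2 h (j=2): Q = (0.3/1)·21.6 + (2.4/1)·29.9 + (0.4/1)·0.0 = 78.2 cfs.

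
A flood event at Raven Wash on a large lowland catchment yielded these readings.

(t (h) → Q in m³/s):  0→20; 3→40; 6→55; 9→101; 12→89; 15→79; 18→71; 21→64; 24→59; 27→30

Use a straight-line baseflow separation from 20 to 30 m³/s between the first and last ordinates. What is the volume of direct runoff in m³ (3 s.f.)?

V ≈ 3.87 × 10^6 m³

Direct-runoff ordinates (Q − Q_b): 0.00, 18.89, 32.78, 77.67, 64.56, 53.44, 44.33, 36.22, 30.11, 0.00 m³/s.
ΣQ_DR = 358.0 m³/s.
With Δt = 3 h = 10800 s, V = ΣQ_DR · Δt = 358.0 × 10800 = 3.87 × 10^6 m³.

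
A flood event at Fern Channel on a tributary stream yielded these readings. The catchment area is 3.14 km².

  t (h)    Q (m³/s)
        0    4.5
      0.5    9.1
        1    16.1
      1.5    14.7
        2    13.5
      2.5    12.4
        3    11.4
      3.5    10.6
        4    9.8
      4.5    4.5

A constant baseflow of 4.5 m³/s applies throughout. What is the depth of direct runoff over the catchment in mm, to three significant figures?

Direct runoff: 0.0, 4.6, 11.6, 10.2, 9.0, 7.9, 6.9, 6.1, 5.3, 0.0 m³/s; ΣQ_DR = 61.60 m³/s.
V = ΣQ_DR · Δt = 61.60 × 1800 s = 1.109 × 10^5 m³.
Over A = 3.14 km², depth = V / A = 35.3 mm.

d ≈ 35.3 mm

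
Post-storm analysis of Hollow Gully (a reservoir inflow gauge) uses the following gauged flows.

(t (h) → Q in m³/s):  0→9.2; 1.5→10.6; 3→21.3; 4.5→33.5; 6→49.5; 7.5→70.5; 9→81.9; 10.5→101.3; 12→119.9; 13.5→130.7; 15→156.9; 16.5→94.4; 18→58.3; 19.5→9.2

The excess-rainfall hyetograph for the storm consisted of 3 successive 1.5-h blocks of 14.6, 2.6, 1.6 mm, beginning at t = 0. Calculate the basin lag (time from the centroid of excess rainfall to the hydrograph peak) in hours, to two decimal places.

Centroid of excess rainfall: t_c = Σ P_i·t̄_i / ΣP_i = 1.2128 h (block centres at 0.75, 2.25, 3.75 h).
Hydrograph peak occurs at t = 15 h, so basin lag t_L = 15 − 1.2128 = 13.79 h.

t_L ≈ 13.79 h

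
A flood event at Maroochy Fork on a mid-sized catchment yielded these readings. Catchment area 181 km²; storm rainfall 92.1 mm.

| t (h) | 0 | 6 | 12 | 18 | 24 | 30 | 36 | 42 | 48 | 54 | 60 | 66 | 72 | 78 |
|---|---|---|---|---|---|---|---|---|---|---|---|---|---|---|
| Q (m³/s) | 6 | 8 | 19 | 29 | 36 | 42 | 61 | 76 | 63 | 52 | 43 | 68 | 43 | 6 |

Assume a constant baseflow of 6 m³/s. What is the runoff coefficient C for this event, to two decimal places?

ΣQ_DR = 468.0 m³/s; V = ΣQ_DR·Δt = 1.011 × 10^7 m³.
Runoff depth d = V / A = 55.85 mm.
C = d / P = 55.85 / 92.1 = 0.61.

C ≈ 0.61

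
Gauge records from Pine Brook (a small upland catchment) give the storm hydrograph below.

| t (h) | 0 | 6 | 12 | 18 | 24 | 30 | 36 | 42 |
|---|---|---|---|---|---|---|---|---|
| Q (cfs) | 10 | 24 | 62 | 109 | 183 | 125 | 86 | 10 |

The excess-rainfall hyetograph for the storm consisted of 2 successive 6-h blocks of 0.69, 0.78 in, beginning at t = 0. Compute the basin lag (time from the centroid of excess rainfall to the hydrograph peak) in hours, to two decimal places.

Centroid of excess rainfall: t_c = Σ P_i·t̄_i / ΣP_i = 6.1837 h (block centres at 3, 9 h).
Hydrograph peak occurs at t = 24 h, so basin lag t_L = 24 − 6.1837 = 17.82 h.

t_L ≈ 17.82 h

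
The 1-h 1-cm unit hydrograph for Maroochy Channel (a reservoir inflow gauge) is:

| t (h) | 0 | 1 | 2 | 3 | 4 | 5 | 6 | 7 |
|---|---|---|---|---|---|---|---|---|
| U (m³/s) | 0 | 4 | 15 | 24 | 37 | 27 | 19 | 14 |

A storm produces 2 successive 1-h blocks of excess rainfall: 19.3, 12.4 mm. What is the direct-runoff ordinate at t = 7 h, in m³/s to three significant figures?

By discrete convolution, Q_j = Σ (P_i / 10 mm) · U_{j−i}.
At t = 7 h (j=7): Q = (19.3/10)·14 + (12.4/10)·19 = 50.6 m³/s.

Q ≈ 50.6 m³/s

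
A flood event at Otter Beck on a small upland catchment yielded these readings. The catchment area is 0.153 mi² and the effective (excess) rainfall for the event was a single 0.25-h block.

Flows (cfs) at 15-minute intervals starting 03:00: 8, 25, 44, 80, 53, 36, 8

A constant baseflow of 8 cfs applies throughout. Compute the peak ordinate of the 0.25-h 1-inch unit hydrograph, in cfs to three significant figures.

Direct runoff: 0.0, 17.0, 36.0, 72.0, 45.0, 28.0, 0.0 cfs; ΣQ_DR = 198.0 cfs, peak = 72.0 cfs.
Runoff depth d = ΣQ_DR·Δt / A = 198.0 × 900 / (0.153 mi²) = 0.5013 in.
The 1-inch UH is the DRH scaled by (1 in)/d, so U_p = 72.0 × 1/0.5013 = 144 cfs.

U_p ≈ 144 cfs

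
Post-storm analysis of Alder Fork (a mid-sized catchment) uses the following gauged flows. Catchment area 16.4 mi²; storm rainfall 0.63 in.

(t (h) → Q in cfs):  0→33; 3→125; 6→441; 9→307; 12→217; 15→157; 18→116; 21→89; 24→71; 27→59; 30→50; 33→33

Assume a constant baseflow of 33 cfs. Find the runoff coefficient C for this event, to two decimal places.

ΣQ_DR = 1302 cfs; V = ΣQ_DR·Δt = 1.406 × 10^7 ft³.
Runoff depth d = V / A = 0.3691 in.
C = d / P = 0.3691 / 0.63 = 0.59.

C ≈ 0.59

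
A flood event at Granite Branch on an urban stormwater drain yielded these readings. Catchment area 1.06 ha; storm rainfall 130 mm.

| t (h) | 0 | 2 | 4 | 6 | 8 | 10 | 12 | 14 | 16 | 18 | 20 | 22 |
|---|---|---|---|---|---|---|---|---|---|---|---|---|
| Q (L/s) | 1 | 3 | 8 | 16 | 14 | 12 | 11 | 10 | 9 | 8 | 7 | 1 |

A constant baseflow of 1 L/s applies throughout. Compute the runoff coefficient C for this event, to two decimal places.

C ≈ 0.46

ΣQ_DR = 88.00 L/s; V = ΣQ_DR·Δt = 6.336 × 10^5 L.
Runoff depth d = V / A = 59.77 mm.
C = d / P = 59.77 / 130 = 0.46.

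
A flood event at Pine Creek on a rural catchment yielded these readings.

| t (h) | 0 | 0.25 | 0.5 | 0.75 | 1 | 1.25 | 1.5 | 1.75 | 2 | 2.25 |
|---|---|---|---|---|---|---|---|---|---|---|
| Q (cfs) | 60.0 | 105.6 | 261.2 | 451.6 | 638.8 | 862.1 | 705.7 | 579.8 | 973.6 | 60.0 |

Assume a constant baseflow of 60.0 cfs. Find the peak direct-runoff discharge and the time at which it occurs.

Q_p = 913.6 cfs at t = 2 h

Subtracting baseflow gives direct-runoff ordinates: 0.0, 45.6, 201.2, 391.6, 578.8, 802.1, 645.7, 519.8, 913.6, 0.0 cfs.
The maximum is 913.6 cfs, occurring at the reading for t = 2 h.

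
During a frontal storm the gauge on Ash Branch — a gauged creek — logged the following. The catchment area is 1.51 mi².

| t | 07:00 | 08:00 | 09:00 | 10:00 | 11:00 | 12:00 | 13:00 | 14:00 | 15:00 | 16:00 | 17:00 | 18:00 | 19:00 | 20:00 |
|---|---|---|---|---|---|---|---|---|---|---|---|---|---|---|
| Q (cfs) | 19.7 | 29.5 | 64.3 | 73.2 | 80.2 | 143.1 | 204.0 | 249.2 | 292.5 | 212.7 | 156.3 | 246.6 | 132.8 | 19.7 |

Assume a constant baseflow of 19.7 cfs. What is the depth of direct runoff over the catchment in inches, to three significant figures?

Direct runoff: 0.0, 9.8, 44.6, 53.5, 60.5, 123.4, 184.3, 229.5, 272.8, 193.0, 136.6, 226.9, 113.1, 0.0 cfs; ΣQ_DR = 1648 cfs.
V = ΣQ_DR · Δt = 1648 × 3600 s = 5.933 × 10^6 ft³.
Over A = 1.51 mi², depth = V / A = 1.69 in.

d ≈ 1.69 in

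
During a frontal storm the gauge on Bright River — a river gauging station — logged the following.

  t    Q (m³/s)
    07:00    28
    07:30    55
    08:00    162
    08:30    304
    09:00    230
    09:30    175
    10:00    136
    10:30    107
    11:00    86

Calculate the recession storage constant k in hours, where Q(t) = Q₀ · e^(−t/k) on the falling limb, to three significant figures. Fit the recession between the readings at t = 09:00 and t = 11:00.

On the falling limb, Q drops from 230 to 86 m³/s between t = 09:00 and t = 11:00 (Δt = 2 h).
k = −Δt / ln(Q₂/Q₁) = −2 / ln(86/230) = 2.03 h.

k ≈ 2.03 h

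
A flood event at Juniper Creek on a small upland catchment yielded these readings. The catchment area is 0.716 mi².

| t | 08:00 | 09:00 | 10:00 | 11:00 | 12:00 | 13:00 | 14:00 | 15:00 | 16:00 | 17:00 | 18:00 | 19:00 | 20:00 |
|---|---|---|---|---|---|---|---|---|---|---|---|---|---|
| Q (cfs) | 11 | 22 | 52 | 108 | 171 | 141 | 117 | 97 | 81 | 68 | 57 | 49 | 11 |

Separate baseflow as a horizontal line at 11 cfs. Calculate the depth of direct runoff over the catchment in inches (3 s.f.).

d ≈ 1.82 in

Direct runoff: 0.0, 11.0, 41.0, 97.0, 160.0, 130.0, 106.0, 86.0, 70.0, 57.0, 46.0, 38.0, 0.0 cfs; ΣQ_DR = 842.0 cfs.
V = ΣQ_DR · Δt = 842.0 × 3600 s = 3.031 × 10^6 ft³.
Over A = 0.716 mi², depth = V / A = 1.82 in.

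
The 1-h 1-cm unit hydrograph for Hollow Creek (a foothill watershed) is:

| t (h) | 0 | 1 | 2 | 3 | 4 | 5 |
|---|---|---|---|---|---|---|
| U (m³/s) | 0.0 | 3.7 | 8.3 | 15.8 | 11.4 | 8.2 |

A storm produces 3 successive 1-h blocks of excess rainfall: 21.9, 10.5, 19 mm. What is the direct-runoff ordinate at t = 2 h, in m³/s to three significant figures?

By discrete convolution, Q_j = Σ (P_i / 10 mm) · U_{j−i}.
At t = 2 h (j=2): Q = (21.9/10)·8.3 + (10.5/10)·3.7 + (19/10)·0.0 = 22.1 m³/s.

Q ≈ 22.1 m³/s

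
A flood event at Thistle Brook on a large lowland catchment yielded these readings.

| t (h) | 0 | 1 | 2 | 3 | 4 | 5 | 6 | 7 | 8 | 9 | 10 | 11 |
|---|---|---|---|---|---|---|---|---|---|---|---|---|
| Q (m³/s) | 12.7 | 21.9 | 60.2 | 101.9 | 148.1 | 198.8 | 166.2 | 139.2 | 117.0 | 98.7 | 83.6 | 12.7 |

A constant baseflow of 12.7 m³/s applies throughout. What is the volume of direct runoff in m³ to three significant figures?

Direct-runoff ordinates (Q − Q_b): 0.0, 9.2, 47.5, 89.2, 135.4, 186.1, 153.5, 126.5, 104.3, 86.0, 70.9, 0.0 m³/s.
ΣQ_DR = 1009 m³/s.
With Δt = 1 h = 3600 s, V = ΣQ_DR · Δt = 1009 × 3600 = 3.63 × 10^6 m³.

V ≈ 3.63 × 10^6 m³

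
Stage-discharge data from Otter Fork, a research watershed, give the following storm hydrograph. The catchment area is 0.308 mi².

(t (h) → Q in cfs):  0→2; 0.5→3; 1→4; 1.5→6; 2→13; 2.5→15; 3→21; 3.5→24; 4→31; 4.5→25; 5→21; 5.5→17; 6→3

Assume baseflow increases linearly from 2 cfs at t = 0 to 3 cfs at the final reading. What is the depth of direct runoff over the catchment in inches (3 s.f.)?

d ≈ 0.384 in

Direct runoff: 0.00, 0.92, 1.83, 3.75, 10.67, 12.58, 18.50, 21.42, 28.33, 22.25, 18.17, 14.08, 0.00 cfs; ΣQ_DR = 152.5 cfs.
V = ΣQ_DR · Δt = 152.5 × 1800 s = 2.745 × 10^5 ft³.
Over A = 0.308 mi², depth = V / A = 0.384 in.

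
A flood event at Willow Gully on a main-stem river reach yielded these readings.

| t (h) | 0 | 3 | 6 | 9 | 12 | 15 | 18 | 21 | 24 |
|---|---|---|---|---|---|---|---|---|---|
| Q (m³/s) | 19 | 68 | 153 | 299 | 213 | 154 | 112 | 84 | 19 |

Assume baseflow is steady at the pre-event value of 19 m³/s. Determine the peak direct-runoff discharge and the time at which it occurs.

Subtracting baseflow gives direct-runoff ordinates: 0.0, 49.0, 134.0, 280.0, 194.0, 135.0, 93.0, 65.0, 0.0 m³/s.
The maximum is 280.0 m³/s, occurring at the reading for t = 9 h.

Q_p = 280.0 m³/s at t = 9 h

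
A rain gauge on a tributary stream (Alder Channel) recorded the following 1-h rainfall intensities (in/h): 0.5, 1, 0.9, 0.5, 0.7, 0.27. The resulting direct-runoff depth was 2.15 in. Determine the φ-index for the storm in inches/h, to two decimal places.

Only the 5 blocks with intensity above φ contribute runoff: 0.5, 1, 0.9, 0.5, 0.7 in/h.
Σ(I−φ)·Δt = d  ⇒  (0.5+1+0.9+0.5+0.7 − 5φ)·1 = 2.15
φ = (3.600 − 2.15/1) / 5 = 0.29 in/h.

φ ≈ 0.29 in/h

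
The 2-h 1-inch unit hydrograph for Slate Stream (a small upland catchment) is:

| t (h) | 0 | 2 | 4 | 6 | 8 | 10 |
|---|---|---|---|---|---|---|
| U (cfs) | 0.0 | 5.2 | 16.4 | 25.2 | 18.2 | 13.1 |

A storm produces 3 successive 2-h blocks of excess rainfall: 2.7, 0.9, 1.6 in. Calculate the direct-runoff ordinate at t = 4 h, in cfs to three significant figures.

By discrete convolution, Q_j = Σ (P_i / 1 in) · U_{j−i}.
At t = 4 h (j=2): Q = (2.7/1)·16.4 + (0.9/1)·5.2 + (1.6/1)·0.0 = 49.0 cfs.

Q ≈ 49.0 cfs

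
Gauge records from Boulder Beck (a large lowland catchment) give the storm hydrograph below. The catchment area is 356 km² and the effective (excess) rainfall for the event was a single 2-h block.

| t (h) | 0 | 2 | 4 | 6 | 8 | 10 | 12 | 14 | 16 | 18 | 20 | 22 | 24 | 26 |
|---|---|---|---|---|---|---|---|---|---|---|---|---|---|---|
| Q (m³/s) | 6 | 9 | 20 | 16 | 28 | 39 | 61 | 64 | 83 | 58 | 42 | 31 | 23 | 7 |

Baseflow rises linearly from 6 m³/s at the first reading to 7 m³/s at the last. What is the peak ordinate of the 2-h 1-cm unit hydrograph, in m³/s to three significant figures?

U_p ≈ 95.4 m³/s

Direct runoff: 0.00, 2.92, 13.85, 9.77, 21.69, 32.62, 54.54, 57.46, 76.38, 51.31, 35.23, 24.15, 16.08, 0.00 m³/s; ΣQ_DR = 396.0 m³/s, peak = 76.38 m³/s.
Runoff depth d = ΣQ_DR·Δt / A = 396.0 × 7200 / (356 km²) = 8.009 mm.
The 1-cm UH is the DRH scaled by (10 mm)/d, so U_p = 76.38 × 10/8.009 = 95.4 m³/s.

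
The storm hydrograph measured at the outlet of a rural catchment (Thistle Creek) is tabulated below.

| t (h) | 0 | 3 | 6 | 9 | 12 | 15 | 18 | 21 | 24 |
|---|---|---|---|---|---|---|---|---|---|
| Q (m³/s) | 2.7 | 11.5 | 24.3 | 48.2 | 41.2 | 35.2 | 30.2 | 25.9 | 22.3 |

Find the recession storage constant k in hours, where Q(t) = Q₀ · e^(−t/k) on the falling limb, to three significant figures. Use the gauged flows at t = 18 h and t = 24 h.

On the falling limb, Q drops from 30.2 to 22.3 m³/s between t = 18 h and t = 24 h (Δt = 6 h).
k = −Δt / ln(Q₂/Q₁) = −6 / ln(22.3/30.2) = 19.8 h.

k ≈ 19.8 h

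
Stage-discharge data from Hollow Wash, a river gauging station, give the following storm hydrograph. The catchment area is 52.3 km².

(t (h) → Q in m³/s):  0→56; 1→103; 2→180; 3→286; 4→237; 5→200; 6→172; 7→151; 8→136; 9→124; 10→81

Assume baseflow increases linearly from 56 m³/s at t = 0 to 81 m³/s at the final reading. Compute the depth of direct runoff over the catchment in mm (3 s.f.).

Direct runoff: 0.00, 44.50, 119.00, 222.50, 171.00, 131.50, 101.00, 77.50, 60.00, 45.50, 0.00 m³/s; ΣQ_DR = 972.5 m³/s.
V = ΣQ_DR · Δt = 972.5 × 3600 s = 3.501 × 10^6 m³.
Over A = 52.3 km², depth = V / A = 66.9 mm.

d ≈ 66.9 mm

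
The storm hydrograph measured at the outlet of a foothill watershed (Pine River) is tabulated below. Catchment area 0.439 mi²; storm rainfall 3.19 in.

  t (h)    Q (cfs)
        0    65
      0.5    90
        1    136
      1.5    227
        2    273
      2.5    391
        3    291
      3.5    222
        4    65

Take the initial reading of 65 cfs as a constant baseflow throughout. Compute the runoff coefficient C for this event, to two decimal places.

C ≈ 0.65

ΣQ_DR = 1175 cfs; V = ΣQ_DR·Δt = 2.115 × 10^6 ft³.
Runoff depth d = V / A = 2.074 in.
C = d / P = 2.074 / 3.19 = 0.65.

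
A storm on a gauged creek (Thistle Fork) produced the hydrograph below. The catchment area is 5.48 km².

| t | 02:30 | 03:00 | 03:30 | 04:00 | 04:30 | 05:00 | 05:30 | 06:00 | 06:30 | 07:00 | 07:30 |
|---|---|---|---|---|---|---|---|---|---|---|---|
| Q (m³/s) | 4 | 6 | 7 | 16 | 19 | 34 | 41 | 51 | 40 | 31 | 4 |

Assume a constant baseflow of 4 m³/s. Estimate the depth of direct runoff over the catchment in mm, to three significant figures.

d ≈ 68.6 mm

Direct runoff: 0.0, 2.0, 3.0, 12.0, 15.0, 30.0, 37.0, 47.0, 36.0, 27.0, 0.0 m³/s; ΣQ_DR = 209.0 m³/s.
V = ΣQ_DR · Δt = 209.0 × 1800 s = 3.762 × 10^5 m³.
Over A = 5.48 km², depth = V / A = 68.6 mm.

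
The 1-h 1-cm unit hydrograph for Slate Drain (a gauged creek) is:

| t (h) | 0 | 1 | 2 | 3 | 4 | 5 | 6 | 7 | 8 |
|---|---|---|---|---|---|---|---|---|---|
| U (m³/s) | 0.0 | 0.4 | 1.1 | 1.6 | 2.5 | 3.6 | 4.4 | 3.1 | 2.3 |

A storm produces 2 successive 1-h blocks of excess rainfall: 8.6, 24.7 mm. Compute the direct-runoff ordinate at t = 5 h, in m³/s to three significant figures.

Q ≈ 9.27 m³/s

By discrete convolution, Q_j = Σ (P_i / 10 mm) · U_{j−i}.
At t = 5 h (j=5): Q = (8.6/10)·3.6 + (24.7/10)·2.5 = 9.27 m³/s.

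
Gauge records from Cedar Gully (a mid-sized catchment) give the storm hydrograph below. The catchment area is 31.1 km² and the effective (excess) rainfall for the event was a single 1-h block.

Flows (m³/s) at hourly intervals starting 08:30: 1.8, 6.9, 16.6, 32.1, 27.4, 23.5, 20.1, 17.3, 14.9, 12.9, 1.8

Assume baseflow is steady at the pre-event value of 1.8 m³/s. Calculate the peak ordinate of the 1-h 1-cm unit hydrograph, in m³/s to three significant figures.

U_p ≈ 16.8 m³/s

Direct runoff: 0.0, 5.1, 14.8, 30.3, 25.6, 21.7, 18.3, 15.5, 13.1, 11.1, 0.0 m³/s; ΣQ_DR = 155.5 m³/s, peak = 30.3 m³/s.
Runoff depth d = ΣQ_DR·Δt / A = 155.5 × 3600 / (31.1 km²) = 18.00 mm.
The 1-cm UH is the DRH scaled by (10 mm)/d, so U_p = 30.3 × 10/18.00 = 16.8 m³/s.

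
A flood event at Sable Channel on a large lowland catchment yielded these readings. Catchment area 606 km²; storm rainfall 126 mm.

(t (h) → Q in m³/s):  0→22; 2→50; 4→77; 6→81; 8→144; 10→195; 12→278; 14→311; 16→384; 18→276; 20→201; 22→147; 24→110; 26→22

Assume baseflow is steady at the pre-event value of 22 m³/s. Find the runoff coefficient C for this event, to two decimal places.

ΣQ_DR = 1990 m³/s; V = ΣQ_DR·Δt = 1.433 × 10^7 m³.
Runoff depth d = V / A = 23.64 mm.
C = d / P = 23.64 / 126 = 0.19.

C ≈ 0.19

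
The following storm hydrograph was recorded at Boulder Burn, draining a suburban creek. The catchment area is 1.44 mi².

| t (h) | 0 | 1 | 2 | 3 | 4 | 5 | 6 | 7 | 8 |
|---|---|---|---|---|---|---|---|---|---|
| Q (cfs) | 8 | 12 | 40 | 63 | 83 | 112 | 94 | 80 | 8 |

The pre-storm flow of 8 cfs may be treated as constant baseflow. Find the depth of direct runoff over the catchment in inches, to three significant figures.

Direct runoff: 0.0, 4.0, 32.0, 55.0, 75.0, 104.0, 86.0, 72.0, 0.0 cfs; ΣQ_DR = 428.0 cfs.
V = ΣQ_DR · Δt = 428.0 × 3600 s = 1.541 × 10^6 ft³.
Over A = 1.44 mi², depth = V / A = 0.461 in.

d ≈ 0.461 in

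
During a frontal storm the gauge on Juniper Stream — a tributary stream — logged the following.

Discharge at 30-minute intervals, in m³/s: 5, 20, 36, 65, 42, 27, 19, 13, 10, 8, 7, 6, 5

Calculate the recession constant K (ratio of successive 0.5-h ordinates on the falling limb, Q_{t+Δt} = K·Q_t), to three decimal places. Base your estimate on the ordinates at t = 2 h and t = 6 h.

Using the recession-limb readings at t = 2 h and t = 6 h: Q falls from 42 to 5 m³/s over 8 intervals.
K = (Q₂/Q₁)^(1/8) = (5/42)^(1/8) = 0.766.

K ≈ 0.766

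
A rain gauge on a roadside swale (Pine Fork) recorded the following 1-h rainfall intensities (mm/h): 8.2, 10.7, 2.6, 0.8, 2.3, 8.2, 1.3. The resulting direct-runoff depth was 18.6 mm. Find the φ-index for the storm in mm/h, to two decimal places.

φ ≈ 2.83 mm/h

Only the 3 blocks with intensity above φ contribute runoff: 8.2, 10.7, 8.2 mm/h.
Σ(I−φ)·Δt = d  ⇒  (8.2+10.7+8.2 − 3φ)·1 = 18.6
φ = (27.10 − 18.6/1) / 3 = 2.83 mm/h.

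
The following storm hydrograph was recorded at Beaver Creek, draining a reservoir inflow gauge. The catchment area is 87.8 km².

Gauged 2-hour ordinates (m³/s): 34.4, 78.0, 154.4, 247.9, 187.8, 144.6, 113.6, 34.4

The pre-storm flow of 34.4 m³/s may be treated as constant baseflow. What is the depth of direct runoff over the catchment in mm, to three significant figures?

Direct runoff: 0.0, 43.6, 120.0, 213.5, 153.4, 110.2, 79.2, 0.0 m³/s; ΣQ_DR = 719.9 m³/s.
V = ΣQ_DR · Δt = 719.9 × 7200 s = 5.183 × 10^6 m³.
Over A = 87.8 km², depth = V / A = 59.0 mm.

d ≈ 59.0 mm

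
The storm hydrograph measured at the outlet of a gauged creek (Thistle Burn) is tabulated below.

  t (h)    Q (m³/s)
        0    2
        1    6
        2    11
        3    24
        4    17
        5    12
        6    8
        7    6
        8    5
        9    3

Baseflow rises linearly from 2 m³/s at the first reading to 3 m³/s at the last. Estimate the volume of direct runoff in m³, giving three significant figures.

Direct-runoff ordinates (Q − Q_b): 0.00, 3.89, 8.78, 21.67, 14.56, 9.44, 5.33, 3.22, 2.11, 0.00 m³/s.
ΣQ_DR = 69.00 m³/s.
With Δt = 1 h = 3600 s, V = ΣQ_DR · Δt = 69.00 × 3600 = 2.48 × 10^5 m³.

V ≈ 2.48 × 10^5 m³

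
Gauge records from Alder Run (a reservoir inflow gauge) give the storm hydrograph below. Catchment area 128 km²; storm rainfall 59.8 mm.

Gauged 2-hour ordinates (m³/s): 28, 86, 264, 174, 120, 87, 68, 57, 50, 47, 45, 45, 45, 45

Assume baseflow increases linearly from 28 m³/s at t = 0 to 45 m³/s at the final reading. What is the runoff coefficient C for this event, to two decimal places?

C ≈ 0.61

ΣQ_DR = 650.0 m³/s; V = ΣQ_DR·Δt = 4.680 × 10^6 m³.
Runoff depth d = V / A = 36.56 mm.
C = d / P = 36.56 / 59.8 = 0.61.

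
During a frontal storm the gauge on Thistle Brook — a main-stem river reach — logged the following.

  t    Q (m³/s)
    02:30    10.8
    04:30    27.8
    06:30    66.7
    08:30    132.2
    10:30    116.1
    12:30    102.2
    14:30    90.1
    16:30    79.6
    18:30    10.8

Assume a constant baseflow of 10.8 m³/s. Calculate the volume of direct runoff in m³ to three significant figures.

V ≈ 3.88 × 10^6 m³

Direct-runoff ordinates (Q − Q_b): 0.0, 17.0, 55.9, 121.4, 105.3, 91.4, 79.3, 68.8, 0.0 m³/s.
ΣQ_DR = 539.1 m³/s.
With Δt = 2 h = 7200 s, V = ΣQ_DR · Δt = 539.1 × 7200 = 3.88 × 10^6 m³.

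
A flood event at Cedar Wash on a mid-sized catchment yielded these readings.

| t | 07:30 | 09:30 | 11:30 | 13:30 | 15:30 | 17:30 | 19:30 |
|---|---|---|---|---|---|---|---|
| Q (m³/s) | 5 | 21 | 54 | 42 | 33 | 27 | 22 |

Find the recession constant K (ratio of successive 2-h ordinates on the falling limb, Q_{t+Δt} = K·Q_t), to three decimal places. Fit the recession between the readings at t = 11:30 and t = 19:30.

Using the recession-limb readings at t = 11:30 and t = 19:30: Q falls from 54 to 22 m³/s over 4 intervals.
K = (Q₂/Q₁)^(1/4) = (22/54)^(1/4) = 0.799.

K ≈ 0.799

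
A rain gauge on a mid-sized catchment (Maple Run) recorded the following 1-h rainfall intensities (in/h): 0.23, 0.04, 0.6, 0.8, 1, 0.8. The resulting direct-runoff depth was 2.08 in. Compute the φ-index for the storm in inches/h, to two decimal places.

Only the 4 blocks with intensity above φ contribute runoff: 0.6, 0.8, 1, 0.8 in/h.
Σ(I−φ)·Δt = d  ⇒  (0.6+0.8+1+0.8 − 4φ)·1 = 2.08
φ = (3.200 − 2.08/1) / 4 = 0.28 in/h.

φ ≈ 0.28 in/h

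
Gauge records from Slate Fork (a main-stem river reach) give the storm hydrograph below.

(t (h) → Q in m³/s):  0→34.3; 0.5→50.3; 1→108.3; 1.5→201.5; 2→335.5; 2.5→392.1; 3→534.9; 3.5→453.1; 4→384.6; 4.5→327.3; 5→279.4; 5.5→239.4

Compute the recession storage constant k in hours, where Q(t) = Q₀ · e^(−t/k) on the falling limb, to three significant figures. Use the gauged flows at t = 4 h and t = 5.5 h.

On the falling limb, Q drops from 384.6 to 239.4 m³/s between t = 4 h and t = 5.5 h (Δt = 1.5 h).
k = −Δt / ln(Q₂/Q₁) = −1.5 / ln(239.4/384.6) = 3.16 h.

k ≈ 3.16 h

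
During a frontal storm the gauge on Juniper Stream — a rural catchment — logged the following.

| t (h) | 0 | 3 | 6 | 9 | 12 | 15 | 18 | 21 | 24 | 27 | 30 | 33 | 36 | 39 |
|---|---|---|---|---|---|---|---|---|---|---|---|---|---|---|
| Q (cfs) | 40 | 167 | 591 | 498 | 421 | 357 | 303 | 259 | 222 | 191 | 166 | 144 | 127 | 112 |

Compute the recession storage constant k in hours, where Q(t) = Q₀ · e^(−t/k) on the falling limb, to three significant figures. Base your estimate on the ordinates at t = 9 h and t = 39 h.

k ≈ 20.1 h

On the falling limb, Q drops from 498 to 112 cfs between t = 9 h and t = 39 h (Δt = 30 h).
k = −Δt / ln(Q₂/Q₁) = −30 / ln(112/498) = 20.1 h.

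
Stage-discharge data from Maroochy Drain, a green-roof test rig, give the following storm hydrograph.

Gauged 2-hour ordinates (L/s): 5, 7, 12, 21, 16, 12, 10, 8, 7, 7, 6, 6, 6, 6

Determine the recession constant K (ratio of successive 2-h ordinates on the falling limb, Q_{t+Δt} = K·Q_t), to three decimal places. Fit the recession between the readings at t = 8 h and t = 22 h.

K ≈ 0.869

Using the recession-limb readings at t = 8 h and t = 22 h: Q falls from 16 to 6 L/s over 7 intervals.
K = (Q₂/Q₁)^(1/7) = (6/16)^(1/7) = 0.869.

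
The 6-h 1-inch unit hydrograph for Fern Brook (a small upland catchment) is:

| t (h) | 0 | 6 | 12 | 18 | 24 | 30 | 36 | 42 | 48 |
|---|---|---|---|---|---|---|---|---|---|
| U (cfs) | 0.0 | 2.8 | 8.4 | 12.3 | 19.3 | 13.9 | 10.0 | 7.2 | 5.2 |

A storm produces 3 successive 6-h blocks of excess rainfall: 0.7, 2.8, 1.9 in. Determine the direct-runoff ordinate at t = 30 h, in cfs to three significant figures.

Q ≈ 87.1 cfs

By discrete convolution, Q_j = Σ (P_i / 1 in) · U_{j−i}.
At t = 30 h (j=5): Q = (0.7/1)·13.9 + (2.8/1)·19.3 + (1.9/1)·12.3 = 87.1 cfs.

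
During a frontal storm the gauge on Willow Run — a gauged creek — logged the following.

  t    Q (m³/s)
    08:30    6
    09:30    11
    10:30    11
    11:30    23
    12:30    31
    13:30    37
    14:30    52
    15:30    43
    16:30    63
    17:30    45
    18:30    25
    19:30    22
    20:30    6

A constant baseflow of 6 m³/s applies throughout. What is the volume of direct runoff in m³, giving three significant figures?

V ≈ 1.07 × 10^6 m³

Direct-runoff ordinates (Q − Q_b): 0.0, 5.0, 5.0, 17.0, 25.0, 31.0, 46.0, 37.0, 57.0, 39.0, 19.0, 16.0, 0.0 m³/s.
ΣQ_DR = 297.0 m³/s.
With Δt = 1 h = 3600 s, V = ΣQ_DR · Δt = 297.0 × 3600 = 1.07 × 10^6 m³.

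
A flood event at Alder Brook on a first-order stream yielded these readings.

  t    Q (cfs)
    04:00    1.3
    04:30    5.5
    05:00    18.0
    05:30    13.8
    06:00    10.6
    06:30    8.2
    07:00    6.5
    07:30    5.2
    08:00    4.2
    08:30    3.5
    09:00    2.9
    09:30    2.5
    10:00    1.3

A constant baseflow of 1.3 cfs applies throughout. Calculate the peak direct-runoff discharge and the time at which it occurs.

Subtracting baseflow gives direct-runoff ordinates: 0.0, 4.2, 16.7, 12.5, 9.3, 6.9, 5.2, 3.9, 2.9, 2.2, 1.6, 1.2, 0.0 cfs.
The maximum is 16.7 cfs, occurring at the reading for t = 05:00.

Q_p = 16.7 cfs at t = 05:00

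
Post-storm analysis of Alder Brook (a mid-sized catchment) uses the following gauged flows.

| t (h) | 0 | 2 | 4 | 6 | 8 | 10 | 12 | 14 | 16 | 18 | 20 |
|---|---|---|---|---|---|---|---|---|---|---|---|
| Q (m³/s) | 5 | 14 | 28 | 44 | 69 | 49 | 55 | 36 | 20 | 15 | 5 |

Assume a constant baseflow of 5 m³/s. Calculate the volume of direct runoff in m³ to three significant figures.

V ≈ 2.05 × 10^6 m³

Direct-runoff ordinates (Q − Q_b): 0.0, 9.0, 23.0, 39.0, 64.0, 44.0, 50.0, 31.0, 15.0, 10.0, 0.0 m³/s.
ΣQ_DR = 285.0 m³/s.
With Δt = 2 h = 7200 s, V = ΣQ_DR · Δt = 285.0 × 7200 = 2.05 × 10^6 m³.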